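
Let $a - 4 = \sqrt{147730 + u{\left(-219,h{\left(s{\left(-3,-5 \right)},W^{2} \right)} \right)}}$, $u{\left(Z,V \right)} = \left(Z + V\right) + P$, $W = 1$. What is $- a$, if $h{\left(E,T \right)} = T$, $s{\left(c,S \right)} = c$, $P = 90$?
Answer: $-4 - \sqrt{147602} \approx -388.19$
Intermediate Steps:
$u{\left(Z,V \right)} = 90 + V + Z$ ($u{\left(Z,V \right)} = \left(Z + V\right) + 90 = \left(V + Z\right) + 90 = 90 + V + Z$)
$a = 4 + \sqrt{147602}$ ($a = 4 + \sqrt{147730 + \left(90 + 1^{2} - 219\right)} = 4 + \sqrt{147730 + \left(90 + 1 - 219\right)} = 4 + \sqrt{147730 - 128} = 4 + \sqrt{147602} \approx 388.19$)
$- a = - (4 + \sqrt{147602}) = -4 - \sqrt{147602}$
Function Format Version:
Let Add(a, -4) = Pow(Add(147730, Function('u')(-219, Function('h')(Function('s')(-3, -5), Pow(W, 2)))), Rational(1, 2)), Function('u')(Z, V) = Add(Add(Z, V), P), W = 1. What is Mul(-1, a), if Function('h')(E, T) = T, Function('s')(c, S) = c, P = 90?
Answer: Add(-4, Mul(-1, Pow(147602, Rational(1, 2)))) ≈ -388.19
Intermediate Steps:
Function('u')(Z, V) = Add(90, V, Z) (Function('u')(Z, V) = Add(Add(Z, V), 90) = Add(Add(V, Z), 90) = Add(90, V, Z))
a = Add(4, Pow(147602, Rational(1, 2))) (a = Add(4, Pow(Add(147730, Add(90, Pow(1, 2), -219)), Rational(1, 2))) = Add(4, Pow(Add(147730, Add(90, 1, -219)), Rational(1, 2))) = Add(4, Pow(Add(147730, -128), Rational(1, 2))) = Add(4, Pow(147602, Rational(1, 2))) ≈ 388.19)
Mul(-1, a) = Mul(-1, Add(4, Pow(147602, Rational(1, 2)))) = Add(-4, Mul(-1, Pow(147602, Rational(1, 2))))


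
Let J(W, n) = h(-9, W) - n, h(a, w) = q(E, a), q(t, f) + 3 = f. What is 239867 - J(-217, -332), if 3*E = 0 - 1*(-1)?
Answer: 239547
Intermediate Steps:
E = ⅓ (E = (0 - 1*(-1))/3 = (0 + 1)/3 = (⅓)*1 = ⅓ ≈ 0.33333)
q(t, f) = -3 + f
h(a, w) = -3 + a
J(W, n) = -12 - n (J(W, n) = (-3 - 9) - n = -12 - n)
239867 - J(-217, -332) = 239867 - (-12 - 1*(-332)) = 239867 - (-12 + 332) = 239867 - 1*320 = 239867 - 320 = 239547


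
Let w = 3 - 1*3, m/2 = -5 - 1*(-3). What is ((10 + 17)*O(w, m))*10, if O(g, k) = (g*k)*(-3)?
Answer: 0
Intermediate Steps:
m = -4 (m = 2*(-5 - 1*(-3)) = 2*(-5 + 3) = 2*(-2) = -4)
w = 0 (w = 3 - 3 = 0)
O(g, k) = -3*g*k
((10 + 17)*O(w, m))*10 = ((10 + 17)*(-3*0*(-4)))*10 = (27*0)*10 = 0*10 = 0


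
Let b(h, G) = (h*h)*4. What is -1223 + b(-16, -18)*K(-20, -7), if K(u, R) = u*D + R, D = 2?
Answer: -49351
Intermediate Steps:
b(h, G) = 4*h² (b(h, G) = h²*4 = 4*h²)
K(u, R) = R + 2*u (K(u, R) = u*2 + R = 2*u + R = R + 2*u)
-1223 + b(-16, -18)*K(-20, -7) = -1223 + (4*(-16)²)*(-7 + 2*(-20)) = -1223 + (4*256)*(-7 - 40) = -1223 + 1024*(-47) = -1223 - 48128 = -49351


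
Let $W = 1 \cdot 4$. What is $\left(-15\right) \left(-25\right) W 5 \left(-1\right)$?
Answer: $-7500$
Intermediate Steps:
$W = 4$
$\left(-15\right) \left(-25\right) W 5 \left(-1\right) = \left(-15\right) \left(-25\right) 4 \cdot 5 \left(-1\right) = 375 \cdot 20 \left(-1\right) = 375 \left(-20\right) = -7500$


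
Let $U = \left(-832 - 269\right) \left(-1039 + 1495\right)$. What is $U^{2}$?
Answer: $252060227136$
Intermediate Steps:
$U = -502056$ ($U = \left(-1101\right) 456 = -502056$)
$U^{2} = \left(-502056\right)^{2} = 252060227136$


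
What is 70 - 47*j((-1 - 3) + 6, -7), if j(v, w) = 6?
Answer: -212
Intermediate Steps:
70 - 47*j((-1 - 3) + 6, -7) = 70 - 47*6 = 70 - 282 = -212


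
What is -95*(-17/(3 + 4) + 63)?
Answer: -40280/7 ≈ -5754.3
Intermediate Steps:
-95*(-17/(3 + 4) + 63) = -95*(-17/7 + 63) = -95*424/7 = -40280/7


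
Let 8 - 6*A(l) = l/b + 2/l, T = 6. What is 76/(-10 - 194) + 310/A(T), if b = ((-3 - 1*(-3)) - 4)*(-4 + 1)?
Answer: 568343/2193 ≈ 259.16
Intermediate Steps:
b = 12 (b = ((-3 + 3) - 4)*(-3) = (0 - 4)*(-3) = -4*(-3) = 12)
A(l) = 4/3 - 1/(3*l) - l/72 (A(l) = 4/3 - (l/12 + 2/l)/6 = 4/3 - (2/l + l/12)/6 = 4/3 + (-1/(3*l) - l/72) = 4/3 - 1/(3*l) - l/72)
76/(-10 - 194) + 310/A(T) = 76/(-10 - 194) + 310/(((1/72)*(-24 + 6*(96 - 1*6))/6)) = 76/(-204) + 310/(((1/72)*(⅙)*(-24 + 6*(96 - 6)))) = 76*(-1/204) + 310/(((1/72)*(⅙)*(-24 + 6*90))) = -19/51 + 310/(((1/72)*(⅙)*(-24 + 540))) = -19/51 + 310/(((1/72)*(⅙)*516)) = -19/51 + 310/(43/36) = -19/51 + 310*(36/43) = -19/51 + 11160/43 = 568343/2193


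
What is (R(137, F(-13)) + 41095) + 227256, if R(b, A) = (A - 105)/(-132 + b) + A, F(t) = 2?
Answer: 1341662/5 ≈ 2.6833e+5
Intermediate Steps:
R(b, A) = A + (-105 + A)/(-132 + b) (R(b, A) = (-105 + A)/(-132 + b) + A = A + (-105 + A)/(-132 + b))
(R(137, F(-13)) + 41095) + 227256 = ((-105 - 131*2 + 2*137)/(-132 + 137) + 41095) + 227256 = ((-105 - 262 + 274)/5 + 41095) + 227256 = ((⅕)*(-93) + 41095) + 227256 = (-93/5 + 41095) + 227256 = 205382/5 + 227256 = 1341662/5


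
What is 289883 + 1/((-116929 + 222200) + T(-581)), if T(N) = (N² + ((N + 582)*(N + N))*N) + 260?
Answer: 324151228963/1118214 ≈ 2.8988e+5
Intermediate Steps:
T(N) = 260 + N² + 2*N²*(582 + N) (T(N) = (N² + ((582 + N)*(2*N))*N) + 260 = (N² + (2*N*(582 + N))*N) + 260 = (N² + 2*N²*(582 + N)) + 260 = 260 + N² + 2*N²*(582 + N))
289883 + 1/((-116929 + 222200) + T(-581)) = 289883 + 1/((-116929 + 222200) + (260 + 2*(-581)³ + 1165*(-581)²)) = 289883 + 1/(105271 + (260 + 2*(-196122941) + 1165*337561)) = 289883 + 1/(105271 + (260 - 392245882 + 393258565)) = 289883 + 1/(105271 + 1012943) = 289883 + 1/1118214 = 324151228963/1118214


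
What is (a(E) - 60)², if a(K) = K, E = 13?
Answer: 2209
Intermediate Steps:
(a(E) - 60)² = (13 - 60)² = (-47)² = 2209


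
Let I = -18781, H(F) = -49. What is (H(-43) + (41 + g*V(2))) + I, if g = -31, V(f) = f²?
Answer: -18913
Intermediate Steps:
(H(-43) + (41 + g*V(2))) + I = (-49 + (41 - 31*2²)) - 18781 = (-49 + (41 - 31*4)) - 18781 = (-49 + (41 - 124)) - 18781 = (-49 - 83) - 18781 = -132 - 18781 = -18913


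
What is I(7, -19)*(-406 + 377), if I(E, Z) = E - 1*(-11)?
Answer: -522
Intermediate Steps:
I(E, Z) = 11 + E (I(E, Z) = E + 11 = 11 + E)
I(7, -19)*(-406 + 377) = (11 + 7)*(-406 + 377) = 18*(-29) = -522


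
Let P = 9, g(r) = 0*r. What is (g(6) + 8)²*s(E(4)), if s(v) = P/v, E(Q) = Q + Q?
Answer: 72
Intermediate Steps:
g(r) = 0
E(Q) = 2*Q
s(v) = 9/v
(g(6) + 8)²*s(E(4)) = (0 + 8)²*(9/((2*4))) = 8²*(9/8) = 64*(9*(⅛)) = 64*(9/8) = 72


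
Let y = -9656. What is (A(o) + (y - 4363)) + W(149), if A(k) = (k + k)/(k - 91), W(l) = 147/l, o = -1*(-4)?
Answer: -181716700/12963 ≈ -14018.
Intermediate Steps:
o = 4
A(k) = 2*k/(-91 + k) (A(k) = (2*k)/(-91 + k) = 2*k/(-91 + k))
(A(o) + (y - 4363)) + W(149) = (2*4/(-91 + 4) + (-9656 - 4363)) + 147/149 = (2*4/(-87) - 14019) + 147*(1/149) = (2*4*(-1/87) - 14019) + 147/149 = (-8/87 - 14019) + 147/149 = -1219661/87 + 147/149 = -181716700/12963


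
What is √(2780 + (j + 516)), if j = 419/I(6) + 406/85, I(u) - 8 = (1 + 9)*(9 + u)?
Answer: √595822527490/13430 ≈ 57.475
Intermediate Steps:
I(u) = 98 + 10*u (I(u) = 8 + (1 + 9)*(9 + u) = 8 + 10*(9 + u) = 8 + (90 + 10*u) = 98 + 10*u)
j = 99763/13430 (j = 419/(98 + 10*6) + 406/85 = 419/(98 + 60) + 406*(1/85) = 419/158 + 406/85 = 99763/13430 ≈ 7.4284)
√(2780 + (j + 516)) = √(2780 + (99763/13430 + 516)) = √(2780 + 7029643/13430) = √(44365043/13430) = √595822527490/13430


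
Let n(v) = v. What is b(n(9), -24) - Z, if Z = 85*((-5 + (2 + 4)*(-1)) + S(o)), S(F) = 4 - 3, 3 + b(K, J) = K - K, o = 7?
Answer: 847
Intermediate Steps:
b(K, J) = -3 (b(K, J) = -3 + (K - K) = -3 + 0 = -3)
S(F) = 1
Z = -850 (Z = 85*((-5 + (2 + 4)*(-1)) + 1) = 85*((-5 + 6*(-1)) + 1) = 85*((-5 - 6) + 1) = 85*(-11 + 1) = 85*(-10) = -850)
b(n(9), -24) - Z = -3 - 1*(-850) = -3 + 850 = 847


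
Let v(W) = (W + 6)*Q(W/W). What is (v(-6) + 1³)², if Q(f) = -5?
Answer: 1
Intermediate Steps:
v(W) = -30 - 5*W (v(W) = (W + 6)*(-5) = (6 + W)*(-5) = -30 - 5*W)
(v(-6) + 1³)² = ((-30 - 5*(-6)) + 1³)² = ((-30 + 30) + 1)² = (0 + 1)² = 1² = 1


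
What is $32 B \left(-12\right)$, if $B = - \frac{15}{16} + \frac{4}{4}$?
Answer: $-24$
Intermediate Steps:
$B = \frac{1}{16}$ ($B = \left(-15\right) \frac{1}{16} + 4 \cdot \frac{1}{4} = - \frac{15}{16} + 1 = \frac{1}{16} \approx 0.0625$)
$32 B \left(-12\right) = 32 \cdot \frac{1}{16} \left(-12\right) = 2 \left(-12\right) = -24$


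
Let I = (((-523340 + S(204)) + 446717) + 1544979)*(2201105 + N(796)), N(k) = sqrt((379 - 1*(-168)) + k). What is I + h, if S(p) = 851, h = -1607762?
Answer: 3233877265973 + 1469207*sqrt(1343) ≈ 3.2339e+12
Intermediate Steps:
N(k) = sqrt(547 + k) (N(k) = sqrt((379 + 168) + k) = sqrt(547 + k))
I = 3233878873735 + 1469207*sqrt(1343) (I = (((-523340 + 851) + 446717) + 1544979)*(2201105 + sqrt(547 + 796)) = ((-522489 + 446717) + 1544979)*(2201105 + sqrt(1343)) = (-75772 + 1544979)*(2201105 + sqrt(1343)) = 1469207*(2201105 + sqrt(1343)) = 3233878873735 + 1469207*sqrt(1343) ≈ 3.2339e+12)
I + h = (3233878873735 + 1469207*sqrt(1343)) - 1607762 = 3233877265973 + 1469207*sqrt(1343)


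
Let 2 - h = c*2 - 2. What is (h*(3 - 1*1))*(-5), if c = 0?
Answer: -40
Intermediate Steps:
h = 4 (h = 2 - (0*2 - 2) = 2 - (0 - 2) = 2 - 1*(-2) = 2 + 2 = 4)
(h*(3 - 1*1))*(-5) = (4*(3 - 1*1))*(-5) = (4*(3 - 1))*(-5) = (4*2)*(-5) = 8*(-5) = -40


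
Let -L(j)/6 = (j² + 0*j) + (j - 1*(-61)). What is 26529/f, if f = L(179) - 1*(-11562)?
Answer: -8843/60708 ≈ -0.14566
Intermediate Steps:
L(j) = -366 - 6*j - 6*j² (L(j) = -6*((j² + 0*j) + (j - 1*(-61))) = -6*((j² + 0) + (j + 61)) = -6*(j² + (61 + j)) = -6*(61 + j + j²) = -366 - 6*j - 6*j²)
f = -182124 (f = (-366 - 6*179 - 6*179²) - 1*(-11562) = (-366 - 1074 - 6*32041) + 11562 = (-366 - 1074 - 192246) + 11562 = -193686 + 11562 = -182124)
26529/f = 26529/(-182124) = 26529*(-1/182124) = -8843/60708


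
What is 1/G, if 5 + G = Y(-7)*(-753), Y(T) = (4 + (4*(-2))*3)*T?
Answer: -1/105425 ≈ -9.4854e-6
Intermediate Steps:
Y(T) = -20*T (Y(T) = (4 - 8*3)*T = (4 - 24)*T = -20*T)
G = -105425 (G = -5 - 20*(-7)*(-753) = -5 + 140*(-753) = -5 - 105420 = -105425)
1/G = 1/(-105425) = -1/105425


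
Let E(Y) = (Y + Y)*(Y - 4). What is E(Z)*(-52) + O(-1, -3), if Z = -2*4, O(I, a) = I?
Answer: -9985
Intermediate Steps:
Z = -8
E(Y) = 2*Y*(-4 + Y) (E(Y) = (2*Y)*(-4 + Y) = 2*Y*(-4 + Y))
E(Z)*(-52) + O(-1, -3) = (2*(-8)*(-4 - 8))*(-52) - 1 = (2*(-8)*(-12))*(-52) - 1 = 192*(-52) - 1 = -9984 - 1 = -9985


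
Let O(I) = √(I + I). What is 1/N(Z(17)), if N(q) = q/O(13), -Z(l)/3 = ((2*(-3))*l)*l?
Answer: √26/5202 ≈ 0.00098020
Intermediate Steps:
Z(l) = 18*l² (Z(l) = -3*(2*(-3))*l*l = -3*(-6*l)*l = -(-18)*l² = 18*l²)
O(I) = √2*√I (O(I) = √(2*I) = √2*√I)
N(q) = q*√26/26 (N(q) = q/((√2*√13)) = q/(√26) = q*(√26/26) = q*√26/26)
1/N(Z(17)) = 1/((18*17²)*√26/26) = 1/((18*289)*√26/26) = 1/((1/26)*5202*√26) = 1/(2601*√26/13) = √26/5202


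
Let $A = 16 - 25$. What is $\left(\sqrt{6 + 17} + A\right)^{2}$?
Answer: $\left(9 - \sqrt{23}\right)^{2} \approx 17.675$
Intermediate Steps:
$A = -9$
$\left(\sqrt{6 + 17} + A\right)^{2} = \left(\sqrt{6 + 17} - 9\right)^{2} = \left(\sqrt{23} - 9\right)^{2} = \left(-9 + \sqrt{23}\right)^{2}$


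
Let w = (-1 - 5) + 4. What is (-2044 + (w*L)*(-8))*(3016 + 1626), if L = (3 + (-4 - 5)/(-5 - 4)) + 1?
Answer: -9116888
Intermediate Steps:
w = -2 (w = -6 + 4 = -2)
L = 5 (L = (3 - 9/(-9)) + 1 = (3 - 9*(-1/9)) + 1 = (3 + 1) + 1 = 4 + 1 = 5)
(-2044 + (w*L)*(-8))*(3016 + 1626) = (-2044 - 2*5*(-8))*(3016 + 1626) = (-2044 - 10*(-8))*4642 = (-2044 + 80)*4642 = -1964*4642 = -9116888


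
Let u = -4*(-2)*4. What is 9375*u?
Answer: 300000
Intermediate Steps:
u = 32 (u = 8*4 = 32)
9375*u = 9375*32 = 300000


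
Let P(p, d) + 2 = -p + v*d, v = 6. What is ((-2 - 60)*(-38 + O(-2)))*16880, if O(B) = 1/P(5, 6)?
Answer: 1152262560/29 ≈ 3.9733e+7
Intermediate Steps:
P(p, d) = -2 - p + 6*d (P(p, d) = -2 + (-p + 6*d) = -2 - p + 6*d)
O(B) = 1/29 (O(B) = 1/(-2 - 1*5 + 6*6) = 1/(-2 - 5 + 36) = 1/29)
((-2 - 60)*(-38 + O(-2)))*16880 = ((-2 - 60)*(-38 + 1/29))*16880 = -62*(-1101/29)*16880 = (68262/29)*16880 = 1152262560/29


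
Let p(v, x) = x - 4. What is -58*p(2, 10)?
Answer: -348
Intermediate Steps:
p(v, x) = -4 + x
-58*p(2, 10) = -58*(-4 + 10) = -58*6 = -348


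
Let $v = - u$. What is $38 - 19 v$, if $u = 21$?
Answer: $437$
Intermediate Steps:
$v = -21$ ($v = \left(-1\right) 21 = -21$)
$38 - 19 v = 38 - -399 = 38 + 399 = 437$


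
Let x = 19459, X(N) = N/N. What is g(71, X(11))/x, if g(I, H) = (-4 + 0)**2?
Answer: 16/19459 ≈ 0.00082224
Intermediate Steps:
X(N) = 1
g(I, H) = 16 (g(I, H) = (-4)**2 = 16)
g(71, X(11))/x = 16/19459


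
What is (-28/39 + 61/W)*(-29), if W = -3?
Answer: 23809/39 ≈ 610.49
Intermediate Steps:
(-28/39 + 61/W)*(-29) = (-28/39 + 61/(-3))*(-29) = (-28*1/39 + 61*(-⅓))*(-29) = (-28/39 - 61/3)*(-29) = -821/39*(-29) = 23809/39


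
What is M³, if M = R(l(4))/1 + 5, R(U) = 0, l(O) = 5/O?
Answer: 125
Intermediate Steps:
M = 5 (M = 0/1 + 5 = 0*1 + 5 = 0 + 5 = 5)
M³ = 5³ = 125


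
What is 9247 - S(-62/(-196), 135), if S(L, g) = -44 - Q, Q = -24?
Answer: 9267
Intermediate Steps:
S(L, g) = -20 (S(L, g) = -44 - 1*(-24) = -44 + 24 = -20)
9247 - S(-62/(-196), 135) = 9247 - 1*(-20) = 9247 + 20 = 9267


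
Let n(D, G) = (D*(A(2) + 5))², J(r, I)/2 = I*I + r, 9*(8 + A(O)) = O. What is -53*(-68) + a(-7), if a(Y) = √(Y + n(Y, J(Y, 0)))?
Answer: 3604 + √30058/9 ≈ 3623.3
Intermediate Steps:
A(O) = -8 + O/9
J(r, I) = 2*r + 2*I² (J(r, I) = 2*(I*I + r) = 2*(I² + r) = 2*(r + I²) = 2*r + 2*I²)
n(D, G) = 625*D²/81 (n(D, G) = (D*((-8 + (⅑)*2) + 5))² = (D*((-8 + 2/9) + 5))² = (D*(-70/9 + 5))² = (D*(-25/9))² = (-25*D/9)² = 625*D²/81)
a(Y) = √(Y + 625*Y²/81)
-53*(-68) + a(-7) = -53*(-68) + √(-7*(81 + 625*(-7)))/9 = 3604 + √(-7*(81 - 4375))/9 = 3604 + √(-7*(-4294))/9 = 3604 + √30058/9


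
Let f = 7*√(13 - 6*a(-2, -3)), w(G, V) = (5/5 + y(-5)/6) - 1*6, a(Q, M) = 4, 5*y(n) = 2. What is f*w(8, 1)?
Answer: -518*I*√11/15 ≈ -114.53*I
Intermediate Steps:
y(n) = ⅖ (y(n) = (⅕)*2 = ⅖)
w(G, V) = -74/15 (w(G, V) = (5/5 + (⅖)/6) - 1*6 = (5*(⅕) + (⅖)*(⅙)) - 6 = (1 + 1/15) - 6 = 16/15 - 6 = -74/15)
f = 7*I*√11 (f = 7*√(13 - 6*4) = 7*√(13 - 24) = 7*√(-11) = 7*(I*√11) = 7*I*√11 ≈ 23.216*I)
f*w(8, 1) = (7*I*√11)*(-74/15) = -518*I*√11/15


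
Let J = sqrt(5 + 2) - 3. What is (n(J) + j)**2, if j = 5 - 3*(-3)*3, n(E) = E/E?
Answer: 1089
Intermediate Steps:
J = -3 + sqrt(7) (J = sqrt(7) - 3 = -3 + sqrt(7) ≈ -0.35425)
n(E) = 1
j = 32 (j = 5 + 9*3 = 5 + 27 = 32)
(n(J) + j)**2 = (1 + 32)**2 = 33**2 = 1089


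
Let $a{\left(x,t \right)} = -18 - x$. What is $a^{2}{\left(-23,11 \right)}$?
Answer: $25$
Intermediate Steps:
$a^{2}{\left(-23,11 \right)} = \left(-18 - -23\right)^{2} = \left(-18 + 23\right)^{2} = 5^{2} = 25$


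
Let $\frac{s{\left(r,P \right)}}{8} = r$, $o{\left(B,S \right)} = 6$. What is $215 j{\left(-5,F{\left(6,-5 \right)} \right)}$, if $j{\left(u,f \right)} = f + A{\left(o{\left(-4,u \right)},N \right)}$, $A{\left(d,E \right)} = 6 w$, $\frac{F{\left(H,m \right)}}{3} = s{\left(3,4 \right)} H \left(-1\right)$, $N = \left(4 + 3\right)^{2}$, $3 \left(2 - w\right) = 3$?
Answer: $-91590$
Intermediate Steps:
$w = 1$ ($w = 2 - 1 = 1$)
$s{\left(r,P \right)} = 8 r$
$N = 49$ ($N = 7^{2} = 49$)
$F{\left(H,m \right)} = - 72 H$ ($F{\left(H,m \right)} = 3 \cdot 8 \cdot 3 H \left(-1\right) = 3 \cdot 24 H \left(-1\right) = 3 \left(- 24 H\right) = - 72 H$)
$A{\left(d,E \right)} = 6$ ($A{\left(d,E \right)} = 6 \cdot 1 = 6$)
$j{\left(u,f \right)} = 6 + f$ ($j{\left(u,f \right)} = f + 6 = 6 + f$)
$215 j{\left(-5,F{\left(6,-5 \right)} \right)} = 215 \left(6 - 432\right) = 215 \left(-426\right) = -91590$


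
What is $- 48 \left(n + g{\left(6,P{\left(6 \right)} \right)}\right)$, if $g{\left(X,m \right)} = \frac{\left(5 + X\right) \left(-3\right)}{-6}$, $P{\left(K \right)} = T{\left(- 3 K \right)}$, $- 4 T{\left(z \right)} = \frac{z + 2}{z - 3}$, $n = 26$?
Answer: $-1512$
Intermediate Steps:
$T{\left(z \right)} = - \frac{2 + z}{4 \left(-3 + z\right)}$ ($T{\left(z \right)} = - \frac{\left(z + 2\right) \frac{1}{z - 3}}{4} = - \frac{\left(2 + z\right) \frac{1}{-3 + z}}{4} = - \frac{\frac{1}{-3 + z} \left(2 + z\right)}{4} = - \frac{2 + z}{4 \left(-3 + z\right)}$)
$P{\left(K \right)} = \frac{-2 + 3 K}{4 \left(-3 - 3 K\right)}$ ($P{\left(K \right)} = \frac{-2 - - 3 K}{4 \left(-3 - 3 K\right)} = \frac{-2 + 3 K}{4 \left(-3 - 3 K\right)}$)
$g{\left(X,m \right)} = \frac{5}{2} + \frac{X}{2}$ ($g{\left(X,m \right)} = \left(-15 - 3 X\right) \left(- \frac{1}{6}\right) = \frac{5}{2} + \frac{X}{2}$)
$- 48 \left(n + g{\left(6,P{\left(6 \right)} \right)}\right) = - 48 \left(26 + \left(\frac{5}{2} + \frac{1}{2} \cdot 6\right)\right) = - 48 \left(26 + \left(\frac{5}{2} + 3\right)\right) = - 48 \left(26 + \frac{11}{2}\right) = \left(-48\right) \frac{63}{2} = -1512$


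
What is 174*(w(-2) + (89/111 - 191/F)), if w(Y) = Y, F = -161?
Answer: -12296/5957 ≈ -2.0641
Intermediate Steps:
174*(w(-2) + (89/111 - 191/F)) = 174*(-2 + (89/111 - 191/(-161))) = 174*(-2 + (89*(1/111) - 191*(-1/161))) = 174*(-2 + (89/111 + 191/161)) = 174*(-2 + 35530/17871) = 174*(-212/17871) = -12296/5957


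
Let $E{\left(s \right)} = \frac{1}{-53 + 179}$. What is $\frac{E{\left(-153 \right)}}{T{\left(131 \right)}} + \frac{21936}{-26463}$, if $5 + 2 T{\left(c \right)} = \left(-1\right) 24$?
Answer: $- \frac{13367845}{16115967} \approx -0.82948$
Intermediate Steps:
$T{\left(c \right)} = - \frac{29}{2}$ ($T{\left(c \right)} = - \frac{5}{2} + \frac{\left(-1\right) 24}{2} = - \frac{5}{2} + \frac{1}{2} \left(-24\right) = - \frac{5}{2} - 12 = - \frac{29}{2}$)
$E{\left(s \right)} = \frac{1}{126}$
$\frac{E{\left(-153 \right)}}{T{\left(131 \right)}} + \frac{21936}{-26463} = \frac{1}{126 \left(- \frac{29}{2}\right)} + \frac{21936}{-26463} = \frac{1}{126} \left(- \frac{2}{29}\right) + 21936 \left(- \frac{1}{26463}\right) = - \frac{1}{1827} - \frac{7312}{8821} = - \frac{13367845}{16115967}$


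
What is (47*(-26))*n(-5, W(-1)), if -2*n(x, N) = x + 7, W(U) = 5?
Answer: 1222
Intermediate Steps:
n(x, N) = -7/2 - x/2 (n(x, N) = -(x + 7)/2 = -(7 + x)/2 = -7/2 - x/2)
(47*(-26))*n(-5, W(-1)) = (47*(-26))*(-7/2 - ½*(-5)) = -1222*(-7/2 + 5/2) = -1222*(-1) = 1222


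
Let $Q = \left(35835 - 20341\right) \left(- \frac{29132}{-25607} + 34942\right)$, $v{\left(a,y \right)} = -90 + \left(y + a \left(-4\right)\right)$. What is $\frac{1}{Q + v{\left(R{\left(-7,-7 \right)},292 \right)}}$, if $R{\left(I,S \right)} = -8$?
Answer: $\frac{25607}{13863865611482} \approx 1.847 \cdot 10^{-9}$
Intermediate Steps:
$v{\left(a,y \right)} = -90 + y - 4 a$ ($v{\left(a,y \right)} = -90 - \left(- y + 4 a\right) = -90 + y - 4 a$)
$Q = \frac{13863859619444}{25607}$ ($Q = 15494 \left(\left(-29132\right) \left(- \frac{1}{25607}\right) + 34942\right) = 15494 \left(\frac{29132}{25607} + 34942\right) = 15494 \cdot \frac{894788926}{25607} = \frac{13863859619444}{25607} \approx 5.4141 \cdot 10^{8}$)
$\frac{1}{Q + v{\left(R{\left(-7,-7 \right)},292 \right)}} = \frac{1}{\frac{13863859619444}{25607} - -234} = \frac{1}{\frac{13863859619444}{25607} + \left(-90 + 292 + 32\right)} = \frac{1}{\frac{13863859619444}{25607} + 234} = \frac{1}{\frac{13863865611482}{25607}} = \frac{25607}{13863865611482}$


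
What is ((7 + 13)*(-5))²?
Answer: 10000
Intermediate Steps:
((7 + 13)*(-5))² = (20*(-5))² = (-100)² = 10000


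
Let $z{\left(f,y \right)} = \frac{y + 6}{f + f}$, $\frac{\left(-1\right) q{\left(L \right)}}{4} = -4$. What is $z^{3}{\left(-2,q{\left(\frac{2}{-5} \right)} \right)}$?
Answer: $- \frac{1331}{8} \approx -166.38$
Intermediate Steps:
$q{\left(L \right)} = 16$ ($q{\left(L \right)} = \left(-4\right) \left(-4\right) = 16$)
$z{\left(f,y \right)} = \frac{6 + y}{2 f}$
$z^{3}{\left(-2,q{\left(\frac{2}{-5} \right)} \right)} = \left(\frac{6 + 16}{2 \left(-2\right)}\right)^{3} = \left(\frac{1}{2} \left(- \frac{1}{2}\right) 22\right)^{3} = \left(- \frac{11}{2}\right)^{3} = - \frac{1331}{8}$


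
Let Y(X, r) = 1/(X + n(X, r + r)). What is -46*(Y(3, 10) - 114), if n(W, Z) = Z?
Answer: 5242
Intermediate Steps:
Y(X, r) = 1/(X + 2*r) (Y(X, r) = 1/(X + (r + r)) = 1/(X + 2*r))
-46*(Y(3, 10) - 114) = -46*(1/(3 + 2*10) - 114) = -46*(1/(3 + 20) - 114) = -46*(1/23 - 114) = -46*(-2621/23) = 5242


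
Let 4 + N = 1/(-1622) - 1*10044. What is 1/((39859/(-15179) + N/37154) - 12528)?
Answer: -914744038052/11462562748212751 ≈ -7.9803e-5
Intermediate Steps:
N = -16297857/1622 (N = -4 + (1/(-1622) - 1*10044) = -4 + (-1/1622 - 10044) = -4 - 16291369/1622 = -16297857/1622 ≈ -10048.)
1/((39859/(-15179) + N/37154) - 12528) = 1/((39859/(-15179) - 16297857/1622/37154) - 12528) = 1/((39859*(-1/15179) - 16297857/1622*1/37154) - 12528) = 1/((-39859/15179 - 16297857/60263788) - 12528) = 1/(-2649439497295/914744038052 - 12528) = 1/(-11462562748212751/914744038052) = -914744038052/11462562748212751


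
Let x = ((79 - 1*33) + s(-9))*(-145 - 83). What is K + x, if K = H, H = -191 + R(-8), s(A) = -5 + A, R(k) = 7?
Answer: -7480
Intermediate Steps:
H = -184 (H = -191 + 7 = -184)
x = -7296 (x = ((79 - 1*33) + (-5 - 9))*(-145 - 83) = ((79 - 33) - 14)*(-228) = (46 - 14)*(-228) = 32*(-228) = -7296)
K = -184
K + x = -184 - 7296 = -7480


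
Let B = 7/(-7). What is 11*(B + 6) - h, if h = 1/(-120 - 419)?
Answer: 29646/539 ≈ 55.002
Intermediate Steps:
B = -1 (B = 7*(-1/7) = -1)
h = -1/539 (h = 1/(-539) = -1/539 ≈ -0.0018553)
11*(B + 6) - h = 11*(-1 + 6) - 1*(-1/539) = 11*5 + 1/539 = 55 + 1/539 = 29646/539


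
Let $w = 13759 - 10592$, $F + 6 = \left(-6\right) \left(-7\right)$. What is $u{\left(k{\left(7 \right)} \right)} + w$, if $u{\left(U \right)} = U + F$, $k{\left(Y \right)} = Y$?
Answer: $3210$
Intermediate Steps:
$F = 36$ ($F = -6 - -42 = -6 + 42 = 36$)
$u{\left(U \right)} = 36 + U$ ($u{\left(U \right)} = U + 36 = 36 + U$)
$w = 3167$ ($w = 13759 - 10592 = 3167$)
$u{\left(k{\left(7 \right)} \right)} + w = \left(36 + 7\right) + 3167 = 43 + 3167 = 3210$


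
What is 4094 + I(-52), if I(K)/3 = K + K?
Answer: 3782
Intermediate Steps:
I(K) = 6*K (I(K) = 3*(K + K) = 3*(2*K) = 6*K)
4094 + I(-52) = 4094 + 6*(-52) = 4094 - 312 = 3782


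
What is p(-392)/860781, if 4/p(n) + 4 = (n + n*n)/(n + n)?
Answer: -8/343451619 ≈ -2.3293e-8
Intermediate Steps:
p(n) = 4/(-4 + (n + n**2)/(2*n)) (p(n) = 4/(-4 + (n + n*n)/(n + n)) = 4/(-4 + (n + n**2)/((2*n))) = 4/(-4 + (n + n**2)*(1/(2*n))) = 4/(-4 + (n + n**2)/(2*n)))
p(-392)/860781 = (8/(-7 - 392))/860781 = (8/(-399))*(1/860781) = (8*(-1/399))*(1/860781) = -8/399*1/860781 = -8/343451619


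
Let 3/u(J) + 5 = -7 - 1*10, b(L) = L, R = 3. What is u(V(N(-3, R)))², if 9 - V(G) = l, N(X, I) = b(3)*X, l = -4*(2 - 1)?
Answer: 9/484 ≈ 0.018595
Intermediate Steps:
l = -4 (l = -4*1 = -4)
N(X, I) = 3*X
V(G) = 13 (V(G) = 9 - 1*(-4) = 9 + 4 = 13)
u(J) = -3/22 (u(J) = 3/(-5 + (-7 - 1*10)) = 3/(-5 + (-7 - 10)) = 3/(-5 - 17) = 3/(-22) = 3*(-1/22) = -3/22)
u(V(N(-3, R)))² = (-3/22)² = 9/484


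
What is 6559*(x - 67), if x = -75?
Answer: -931378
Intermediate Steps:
6559*(x - 67) = 6559*(-75 - 67) = 6559*(-142) = -931378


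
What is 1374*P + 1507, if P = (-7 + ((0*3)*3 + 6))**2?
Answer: 2881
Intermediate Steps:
P = 1 (P = (-7 + (0*3 + 6))**2 = (-7 + (0 + 6))**2 = (-7 + 6)**2 = (-1)**2 = 1)
1374*P + 1507 = 1374*1 + 1507 = 1374 + 1507 = 2881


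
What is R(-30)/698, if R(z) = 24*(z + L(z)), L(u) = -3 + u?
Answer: -756/349 ≈ -2.1662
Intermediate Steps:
R(z) = -72 + 48*z (R(z) = 24*(z + (-3 + z)) = 24*(-3 + 2*z) = -72 + 48*z)
R(-30)/698 = (-72 + 48*(-30))/698 = (-72 - 1440)*(1/698) = -1512*1/698 = -756/349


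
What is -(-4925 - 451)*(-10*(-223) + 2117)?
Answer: 23369472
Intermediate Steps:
-(-4925 - 451)*(-10*(-223) + 2117) = -(-5376)*(2230 + 2117) = -(-5376)*4347 = -1*(-23369472) = 23369472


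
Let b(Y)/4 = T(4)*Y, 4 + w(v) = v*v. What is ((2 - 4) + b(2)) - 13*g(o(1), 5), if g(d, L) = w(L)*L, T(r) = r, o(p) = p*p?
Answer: -1335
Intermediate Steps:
w(v) = -4 + v² (w(v) = -4 + v*v = -4 + v²)
o(p) = p²
g(d, L) = L*(-4 + L²) (g(d, L) = (-4 + L²)*L = L*(-4 + L²))
b(Y) = 16*Y (b(Y) = 4*(4*Y) = 16*Y)
((2 - 4) + b(2)) - 13*g(o(1), 5) = ((2 - 4) + 16*2) - 65*(-4 + 5²) = (-2 + 32) - 65*(-4 + 25) = 30 - 65*21 = 30 - 13*105 = 30 - 1365 = -1335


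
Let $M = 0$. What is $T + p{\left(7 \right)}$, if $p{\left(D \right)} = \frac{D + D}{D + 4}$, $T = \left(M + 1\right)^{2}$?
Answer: $\frac{25}{11} \approx 2.2727$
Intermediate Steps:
$T = 1$ ($T = \left(0 + 1\right)^{2} = 1^{2} = 1$)
$p{\left(D \right)} = \frac{2 D}{4 + D}$
$T + p{\left(7 \right)} = 1 + 2 \cdot 7 \frac{1}{4 + 7} = 1 + 2 \cdot 7 \cdot \frac{1}{11} = 1 + \frac{14}{11} = \frac{25}{11}$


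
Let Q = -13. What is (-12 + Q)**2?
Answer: 625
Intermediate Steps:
(-12 + Q)**2 = (-12 - 13)**2 = (-25)**2 = 625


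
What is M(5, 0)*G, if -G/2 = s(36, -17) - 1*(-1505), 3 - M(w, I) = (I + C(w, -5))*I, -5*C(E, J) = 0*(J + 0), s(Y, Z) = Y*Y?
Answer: -16806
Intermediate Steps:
s(Y, Z) = Y**2
C(E, J) = 0 (C(E, J) = -0*(J + 0) = -0*J = -1/5*0 = 0)
M(w, I) = 3 - I**2 (M(w, I) = 3 - (I + 0)*I = 3 - I*I = 3 - I**2)
G = -5602 (G = -2*(36**2 - 1*(-1505)) = -2*(1296 + 1505) = -2*2801 = -5602)
M(5, 0)*G = (3 - 1*0**2)*(-5602) = (3 - 1*0)*(-5602) = (3 + 0)*(-5602) = 3*(-5602) = -16806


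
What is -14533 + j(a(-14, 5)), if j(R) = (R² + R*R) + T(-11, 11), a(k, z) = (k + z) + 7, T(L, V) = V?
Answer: -14514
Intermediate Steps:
a(k, z) = 7 + k + z
j(R) = 11 + 2*R² (j(R) = (R² + R*R) + 11 = (R² + R²) + 11 = 2*R² + 11 = 11 + 2*R²)
-14533 + j(a(-14, 5)) = -14533 + (11 + 2*(7 - 14 + 5)²) = -14533 + (11 + 2*(-2)²) = -14533 + (11 + 2*4) = -14533 + (11 + 8) = -14533 + 19 = -14514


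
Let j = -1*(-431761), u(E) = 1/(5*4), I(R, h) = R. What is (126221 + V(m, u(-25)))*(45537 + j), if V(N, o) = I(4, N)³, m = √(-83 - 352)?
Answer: 60275577930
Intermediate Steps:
m = I*√435 (m = √(-435) = I*√435 ≈ 20.857*I)
u(E) = 1/20
V(N, o) = 64 (V(N, o) = 4³ = 64)
j = 431761
(126221 + V(m, u(-25)))*(45537 + j) = (126221 + 64)*(45537 + 431761) = 126285*477298 = 60275577930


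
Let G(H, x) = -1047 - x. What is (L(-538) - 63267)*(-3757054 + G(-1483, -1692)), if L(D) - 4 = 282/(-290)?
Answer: 34458576525884/145 ≈ 2.3765e+11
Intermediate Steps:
L(D) = 439/145 (L(D) = 4 + 282/(-290) = 4 + 282*(-1/290) = 4 - 141/145 = 439/145)
(L(-538) - 63267)*(-3757054 + G(-1483, -1692)) = (439/145 - 63267)*(-3757054 + (-1047 - 1*(-1692))) = -9173276*(-3757054 + (-1047 + 1692))/145 = -9173276*(-3757054 + 645)/145 = -9173276/145*(-3756409) = 34458576525884/145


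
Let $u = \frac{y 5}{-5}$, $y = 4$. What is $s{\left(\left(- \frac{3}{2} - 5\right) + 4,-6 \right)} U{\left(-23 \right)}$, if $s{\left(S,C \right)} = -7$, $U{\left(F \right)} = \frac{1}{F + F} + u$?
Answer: $\frac{1295}{46} \approx 28.152$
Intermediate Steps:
$u = -4$ ($u = \frac{4 \cdot 5}{-5} = 20 \left(- \frac{1}{5}\right) = -4$)
$U{\left(F \right)} = -4 + \frac{1}{2 F}$ ($U{\left(F \right)} = \frac{1}{F + F} - 4 = \frac{1}{2 F} - 4 = -4 + \frac{1}{2 F}$)
$s{\left(\left(- \frac{3}{2} - 5\right) + 4,-6 \right)} U{\left(-23 \right)} = - 7 \left(-4 + \frac{1}{2 \left(-23\right)}\right) = - 7 \left(-4 + \frac{1}{2} \left(- \frac{1}{23}\right)\right) = - 7 \left(-4 - \frac{1}{46}\right) = \left(-7\right) \left(- \frac{185}{46}\right) = \frac{1295}{46}$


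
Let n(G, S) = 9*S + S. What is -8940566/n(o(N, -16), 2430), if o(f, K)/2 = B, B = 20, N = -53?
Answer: -4470283/12150 ≈ -367.92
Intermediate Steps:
o(f, K) = 40 (o(f, K) = 2*20 = 40)
n(G, S) = 10*S
-8940566/n(o(N, -16), 2430) = -8940566/(10*2430) = -8940566/24300 = -8940566*1/24300 = -4470283/12150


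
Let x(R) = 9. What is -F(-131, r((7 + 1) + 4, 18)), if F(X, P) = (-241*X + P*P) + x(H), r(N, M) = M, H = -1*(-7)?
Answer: -31904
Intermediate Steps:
H = 7
F(X, P) = 9 + P**2 - 241*X (F(X, P) = (-241*X + P*P) + 9 = (-241*X + P**2) + 9 = (P**2 - 241*X) + 9 = 9 + P**2 - 241*X)
-F(-131, r((7 + 1) + 4, 18)) = -(9 + 18**2 - 241*(-131)) = -(9 + 324 + 31571) = -1*31904 = -31904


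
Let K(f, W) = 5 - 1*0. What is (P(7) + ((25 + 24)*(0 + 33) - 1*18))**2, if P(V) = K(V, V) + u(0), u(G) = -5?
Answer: 2556801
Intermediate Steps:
K(f, W) = 5 (K(f, W) = 5 + 0 = 5)
P(V) = 0 (P(V) = 5 - 5 = 0)
(P(7) + ((25 + 24)*(0 + 33) - 1*18))**2 = (0 + ((25 + 24)*(0 + 33) - 1*18))**2 = (0 + (49*33 - 18))**2 = (0 + (1617 - 18))**2 = (0 + 1599)**2 = 1599**2 = 2556801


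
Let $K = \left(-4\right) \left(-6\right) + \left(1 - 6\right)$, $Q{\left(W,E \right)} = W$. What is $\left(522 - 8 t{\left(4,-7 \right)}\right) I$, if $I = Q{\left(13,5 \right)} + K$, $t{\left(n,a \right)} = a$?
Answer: $18496$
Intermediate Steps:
$K = 19$ ($K = 24 - 5 = 19$)
$I = 32$ ($I = 13 + 19 = 32$)
$\left(522 - 8 t{\left(4,-7 \right)}\right) I = \left(522 - -56\right) 32 = \left(522 + 56\right) 32 = 578 \cdot 32 = 18496$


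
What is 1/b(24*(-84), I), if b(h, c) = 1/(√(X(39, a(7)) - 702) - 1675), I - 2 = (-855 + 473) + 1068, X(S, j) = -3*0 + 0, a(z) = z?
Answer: -1675 + 3*I*√78 ≈ -1675.0 + 26.495*I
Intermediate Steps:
X(S, j) = 0 (X(S, j) = 0 + 0 = 0)
I = 688 (I = 2 + ((-855 + 473) + 1068) = 2 + (-382 + 1068) = 2 + 686 = 688)
b(h, c) = 1/(-1675 + 3*I*√78) (b(h, c) = 1/(√(0 - 702) - 1675) = 1/(√(-702) - 1675) = 1/(3*I*√78 - 1675) = 1/(-1675 + 3*I*√78))
1/b(24*(-84), I) = 1/(-1675/2806327 - 3*I*√78/2806327)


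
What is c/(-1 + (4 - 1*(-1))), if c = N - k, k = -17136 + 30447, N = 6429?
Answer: -3441/2 ≈ -1720.5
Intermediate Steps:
k = 13311
c = -6882 (c = 6429 - 1*13311 = 6429 - 13311 = -6882)
c/(-1 + (4 - 1*(-1))) = -6882/(-1 + (4 - 1*(-1))) = -6882/(-1 + (4 + 1)) = -6882/(-1 + 5) = -6882/4 = -6882*¼ = -3441/2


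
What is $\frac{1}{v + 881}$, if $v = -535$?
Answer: $\frac{1}{346} \approx 0.0028902$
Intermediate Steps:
$\frac{1}{v + 881} = \frac{1}{-535 + 881} = \frac{1}{346}$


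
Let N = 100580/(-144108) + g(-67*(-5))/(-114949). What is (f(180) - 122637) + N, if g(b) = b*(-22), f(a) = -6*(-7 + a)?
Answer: -512173898148140/4141267623 ≈ -1.2368e+5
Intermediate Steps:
f(a) = 42 - 6*a
g(b) = -22*b
N = -2624873615/4141267623 (N = 100580/(-144108) - (-1474)*(-5)/(-114949) = 100580*(-1/144108) - 22*335*(-1/114949) = -25145/36027 - 7370*(-1/114949) = -25145/36027 + 7370/114949 = -2624873615/4141267623 ≈ -0.63383)
(f(180) - 122637) + N = ((42 - 6*180) - 122637) - 2624873615/4141267623 = ((42 - 1080) - 122637) - 2624873615/4141267623 = (-1038 - 122637) - 2624873615/4141267623 = -123675 - 2624873615/4141267623 = -512173898148140/4141267623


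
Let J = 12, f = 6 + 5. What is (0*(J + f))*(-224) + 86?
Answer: 86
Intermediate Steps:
f = 11
(0*(J + f))*(-224) + 86 = (0*(12 + 11))*(-224) + 86 = (0*23)*(-224) + 86 = 0*(-224) + 86 = 0 + 86 = 86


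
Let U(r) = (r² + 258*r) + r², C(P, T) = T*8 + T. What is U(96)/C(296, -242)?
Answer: -2400/121 ≈ -19.835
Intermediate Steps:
C(P, T) = 9*T (C(P, T) = 8*T + T = 9*T)
U(r) = 2*r² + 258*r
U(96)/C(296, -242) = (2*96*(129 + 96))/((9*(-242))) = (2*96*225)/(-2178) = 43200*(-1/2178) = -2400/121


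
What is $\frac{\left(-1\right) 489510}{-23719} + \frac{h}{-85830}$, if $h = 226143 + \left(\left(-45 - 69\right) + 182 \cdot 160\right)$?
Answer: $\frac{35962764169}{2035801770} \approx 17.665$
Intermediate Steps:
$h = 255149$ ($h = 226143 + \left(\left(-45 - 69\right) + 29120\right) = 226143 + \left(-114 + 29120\right) = 226143 + 29006 = 255149$)
$\frac{\left(-1\right) 489510}{-23719} + \frac{h}{-85830} = \frac{\left(-1\right) 489510}{-23719} + \frac{255149}{-85830} = \left(-489510\right) \left(- \frac{1}{23719}\right) + 255149 \left(- \frac{1}{85830}\right) = \frac{489510}{23719} - \frac{255149}{85830} = \frac{35962764169}{2035801770}$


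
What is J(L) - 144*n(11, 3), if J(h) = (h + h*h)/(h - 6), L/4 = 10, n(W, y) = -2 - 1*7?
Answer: 22852/17 ≈ 1344.2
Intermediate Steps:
n(W, y) = -9 (n(W, y) = -2 - 7 = -9)
L = 40 (L = 4*10 = 40)
J(h) = (h + h**2)/(-6 + h)
J(L) - 144*n(11, 3) = 40*(1 + 40)/(-6 + 40) - 144*(-9) = 40*41/34 + 1296 = 40*(1/34)*41 + 1296 = 820/17 + 1296 = 22852/17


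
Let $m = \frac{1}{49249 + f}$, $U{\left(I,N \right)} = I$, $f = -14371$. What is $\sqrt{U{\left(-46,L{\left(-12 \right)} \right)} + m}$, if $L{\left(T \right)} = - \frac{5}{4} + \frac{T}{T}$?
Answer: $\frac{i \sqrt{55957809786}}{34878} \approx 6.7823 i$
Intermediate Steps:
$L{\left(T \right)} = - \frac{1}{4}$ ($L{\left(T \right)} = \left(-5\right) \frac{1}{4} + 1 = - \frac{5}{4} + 1 = - \frac{1}{4}$)
$m = \frac{1}{34878}$ ($m = \frac{1}{49249 - 14371} = \frac{1}{34878} \approx 2.8671 \cdot 10^{-5}$)
$\sqrt{U{\left(-46,L{\left(-12 \right)} \right)} + m} = \sqrt{-46 + \frac{1}{34878}} = \sqrt{- \frac{1604387}{34878}} = \frac{i \sqrt{55957809786}}{34878}$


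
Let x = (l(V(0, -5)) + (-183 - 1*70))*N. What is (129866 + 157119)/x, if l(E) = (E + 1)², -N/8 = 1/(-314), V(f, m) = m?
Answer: -45056645/948 ≈ -47528.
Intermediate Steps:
N = 4/157 (N = -8/(-314) = -8*(-1/314) = 4/157 ≈ 0.025478)
l(E) = (1 + E)²
x = -948/157 (x = ((1 - 5)² + (-183 - 1*70))*(4/157) = ((-4)² + (-183 - 70))*(4/157) = (16 - 253)*(4/157) = -237*4/157 = -948/157 ≈ -6.0382)
(129866 + 157119)/x = (129866 + 157119)/(-948/157) = 286985*(-157/948) = -45056645/948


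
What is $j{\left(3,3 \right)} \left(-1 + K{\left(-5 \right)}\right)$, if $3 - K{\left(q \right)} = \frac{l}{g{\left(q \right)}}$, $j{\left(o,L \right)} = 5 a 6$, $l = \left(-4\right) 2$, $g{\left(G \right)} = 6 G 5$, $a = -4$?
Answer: $- \frac{1168}{5} \approx -233.6$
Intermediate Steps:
$g{\left(G \right)} = 30 G$
$l = -8$
$j{\left(o,L \right)} = -120$ ($j{\left(o,L \right)} = 5 \left(-4\right) 6 = \left(-20\right) 6 = -120$)
$K{\left(q \right)} = 3 + \frac{4}{15 q}$ ($K{\left(q \right)} = 3 - - \frac{8}{30 q} = 3 - - 8 \frac{1}{30 q} = 3 - - \frac{4}{15 q} = 3 + \frac{4}{15 q}$)
$j{\left(3,3 \right)} \left(-1 + K{\left(-5 \right)}\right) = - 120 \left(-1 + \left(3 + \frac{4}{15 \left(-5\right)}\right)\right) = - 120 \left(-1 + \left(3 + \frac{4}{15} \left(- \frac{1}{5}\right)\right)\right) = - 120 \left(-1 + \left(3 - \frac{4}{75}\right)\right) = - 120 \left(-1 + \frac{221}{75}\right) = \left(-120\right) \frac{146}{75} = - \frac{1168}{5}$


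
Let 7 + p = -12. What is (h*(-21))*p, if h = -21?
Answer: -8379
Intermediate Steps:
p = -19 (p = -7 - 12 = -19)
(h*(-21))*p = -21*(-21)*(-19) = 441*(-19) = -8379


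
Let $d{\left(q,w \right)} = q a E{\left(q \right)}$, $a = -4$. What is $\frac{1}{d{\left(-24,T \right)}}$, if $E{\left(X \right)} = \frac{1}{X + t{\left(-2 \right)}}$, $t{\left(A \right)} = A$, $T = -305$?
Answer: $- \frac{13}{48} \approx -0.27083$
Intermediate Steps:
$E{\left(X \right)} = \frac{1}{-2 + X}$ ($E{\left(X \right)} = \frac{1}{X - 2} = \frac{1}{-2 + X}$)
$d{\left(q,w \right)} = - \frac{4 q}{-2 + q}$ ($d{\left(q,w \right)} = \frac{q \left(-4\right)}{-2 + q} = \frac{\left(-4\right) q}{-2 + q} = - \frac{4 q}{-2 + q}$)
$\frac{1}{d{\left(-24,T \right)}} = \frac{1}{\left(-4\right) \left(-24\right) \frac{1}{-2 - 24}} = \frac{1}{\left(-4\right) \left(-24\right) \frac{1}{-26}} = \frac{1}{\left(-4\right) \left(-24\right) \left(- \frac{1}{26}\right)} = \frac{1}{- \frac{48}{13}} = - \frac{13}{48}$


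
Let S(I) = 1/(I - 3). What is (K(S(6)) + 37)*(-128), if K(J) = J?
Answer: -14336/3 ≈ -4778.7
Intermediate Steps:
S(I) = 1/(-3 + I)
(K(S(6)) + 37)*(-128) = (1/(-3 + 6) + 37)*(-128) = (1/3 + 37)*(-128) = (⅓ + 37)*(-128) = (112/3)*(-128) = -14336/3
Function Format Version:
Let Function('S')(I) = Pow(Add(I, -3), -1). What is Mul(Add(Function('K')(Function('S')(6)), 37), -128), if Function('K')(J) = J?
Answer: Rational(-14336, 3) ≈ -4778.7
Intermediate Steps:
Function('S')(I) = Pow(Add(-3, I), -1)
Mul(Add(Function('K')(Function('S')(6)), 37), -128) = Mul(Add(Pow(Add(-3, 6), -1), 37), -128) = Mul(Add(Pow(3, -1), 37), -128) = Mul(Add(Rational(1, 3), 37), -128) = Mul(Rational(112, 3), -128) = Rational(-14336, 3)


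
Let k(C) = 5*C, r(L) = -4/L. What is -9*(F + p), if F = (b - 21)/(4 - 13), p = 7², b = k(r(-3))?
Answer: -1366/3 ≈ -455.33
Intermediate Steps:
b = 20/3 (b = 5*(-4/(-3)) = 5*(-4*(-⅓)) = 5*(4/3) = 20/3 ≈ 6.6667)
p = 49
F = 43/27 (F = (20/3 - 21)/(4 - 13) = -43/3/(-9) = -43/3*(-⅑) = 43/27 ≈ 1.5926)
-9*(F + p) = -9*(43/27 + 49) = -9*1366/27 = -1366/3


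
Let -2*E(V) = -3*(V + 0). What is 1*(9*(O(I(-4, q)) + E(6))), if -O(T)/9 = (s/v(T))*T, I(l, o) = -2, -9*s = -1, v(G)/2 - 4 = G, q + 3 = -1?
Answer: 171/2 ≈ 85.500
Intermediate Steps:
q = -4 (q = -3 - 1 = -4)
v(G) = 8 + 2*G
s = ⅑ (s = -⅑*(-1) = ⅑ ≈ 0.11111)
O(T) = -T/(8 + 2*T) (O(T) = -9*1/(9*(8 + 2*T))*T = -T/(8 + 2*T))
E(V) = 3*V/2 (E(V) = -(-3)*(V + 0)/2 = -(-3)*V/2 = 3*V/2)
1*(9*(O(I(-4, q)) + E(6))) = 1*(9*(-1*(-2)/(8 + 2*(-2)) + (3/2)*6)) = 1*(9*(-1*(-2)/(8 - 4) + 9)) = 1*(9*(-1*(-2)/4 + 9)) = 1*(9*(-1*(-2)*¼ + 9)) = 1*(9*(½ + 9)) = 1*(9*(19/2)) = 1*(171/2) = 171/2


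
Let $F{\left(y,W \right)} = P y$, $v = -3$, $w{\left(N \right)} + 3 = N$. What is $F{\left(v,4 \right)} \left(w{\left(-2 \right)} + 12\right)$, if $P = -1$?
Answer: $21$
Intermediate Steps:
$w{\left(N \right)} = -3 + N$
$F{\left(y,W \right)} = - y$
$F{\left(v,4 \right)} \left(w{\left(-2 \right)} + 12\right) = \left(-1\right) \left(-3\right) \left(\left(-3 - 2\right) + 12\right) = 3 \left(-5 + 12\right) = 3 \cdot 7 = 21$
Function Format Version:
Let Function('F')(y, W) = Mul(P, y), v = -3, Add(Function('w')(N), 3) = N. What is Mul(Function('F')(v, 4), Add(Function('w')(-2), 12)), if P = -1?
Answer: 21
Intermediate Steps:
Function('w')(N) = Add(-3, N)
Function('F')(y, W) = Mul(-1, y)
Mul(Function('F')(v, 4), Add(Function('w')(-2), 12)) = Mul(Mul(-1, -3), Add(Add(-3, -2), 12)) = Mul(3, Add(-5, 12)) = Mul(3, 7) = 21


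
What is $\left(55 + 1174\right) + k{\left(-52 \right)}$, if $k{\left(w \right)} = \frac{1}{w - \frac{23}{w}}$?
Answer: $\frac{3294897}{2681} \approx 1229.0$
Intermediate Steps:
$\left(55 + 1174\right) + k{\left(-52 \right)} = \left(55 + 1174\right) - \frac{52}{-23 + \left(-52\right)^{2}} = 1229 - \frac{52}{-23 + 2704} = 1229 - \frac{52}{2681} = \frac{3294897}{2681}$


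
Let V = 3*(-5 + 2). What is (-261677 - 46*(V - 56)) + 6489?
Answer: -252198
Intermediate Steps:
V = -9 (V = 3*(-3) = -9)
(-261677 - 46*(V - 56)) + 6489 = (-261677 - 46*(-9 - 56)) + 6489 = (-261677 - 46*(-65)) + 6489 = (-261677 + 2990) + 6489 = -258687 + 6489 = -252198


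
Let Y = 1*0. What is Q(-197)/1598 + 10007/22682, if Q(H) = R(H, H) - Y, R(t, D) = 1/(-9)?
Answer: 35974498/81553131 ≈ 0.44112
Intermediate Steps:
Y = 0
R(t, D) = -⅑ (R(t, D) = 1*(-⅑) = -⅑)
Q(H) = -⅑ (Q(H) = -⅑ - 1*0 = -⅑ + 0 = -⅑)
Q(-197)/1598 + 10007/22682 = -⅑/1598 + 10007/22682 = -⅑*1/1598 + 10007*(1/22682) = -1/14382 + 10007/22682 = 35974498/81553131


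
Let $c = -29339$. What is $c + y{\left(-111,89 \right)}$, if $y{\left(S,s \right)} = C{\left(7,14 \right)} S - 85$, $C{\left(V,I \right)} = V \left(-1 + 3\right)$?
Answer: $-30978$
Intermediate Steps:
$C{\left(V,I \right)} = 2 V$ ($C{\left(V,I \right)} = V 2 = 2 V$)
$y{\left(S,s \right)} = -85 + 14 S$ ($y{\left(S,s \right)} = 2 \cdot 7 S - 85 = 14 S - 85 = -85 + 14 S$)
$c + y{\left(-111,89 \right)} = -29339 + \left(-85 + 14 \left(-111\right)\right) = -29339 - 1639 = -30978$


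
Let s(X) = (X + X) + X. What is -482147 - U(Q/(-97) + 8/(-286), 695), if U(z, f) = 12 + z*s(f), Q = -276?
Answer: -6769509289/13871 ≈ -4.8803e+5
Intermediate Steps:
s(X) = 3*X (s(X) = 2*X + X = 3*X)
U(z, f) = 12 + 3*f*z (U(z, f) = 12 + z*(3*f) = 12 + 3*f*z)
-482147 - U(Q/(-97) + 8/(-286), 695) = -482147 - (12 + 3*695*(-276/(-97) + 8/(-286))) = -482147 - (12 + 3*695*(-276*(-1/97) + 8*(-1/286))) = -482147 - (12 + 3*695*(276/97 - 4/143)) = -482147 - (12 + 3*695*(39080/13871)) = -482147 - (12 + 81481800/13871) = -482147 - 1*81648252/13871 = -482147 - 81648252/13871 = -6769509289/13871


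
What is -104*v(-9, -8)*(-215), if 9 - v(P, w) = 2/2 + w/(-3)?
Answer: 357760/3 ≈ 1.1925e+5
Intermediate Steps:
v(P, w) = 8 + w/3 (v(P, w) = 9 - (2/2 + w/(-3)) = 9 - (2*(½) + w*(-⅓)) = 9 - (1 - w/3) = 9 + (-1 + w/3) = 8 + w/3)
-104*v(-9, -8)*(-215) = -104*(8 + (⅓)*(-8))*(-215) = -104*(8 - 8/3)*(-215) = -104*16/3*(-215) = -1664/3*(-215) = 357760/3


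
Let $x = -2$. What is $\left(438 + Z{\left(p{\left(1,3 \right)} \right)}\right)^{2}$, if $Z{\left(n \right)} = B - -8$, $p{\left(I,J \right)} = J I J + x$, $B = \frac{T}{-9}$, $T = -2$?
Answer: $\frac{16128256}{81} \approx 1.9911 \cdot 10^{5}$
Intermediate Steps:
$B = \frac{2}{9}$ ($B = - \frac{2}{-9} = \left(-2\right) \left(- \frac{1}{9}\right) = \frac{2}{9} \approx 0.22222$)
$p{\left(I,J \right)} = -2 + I J^{2}$ ($p{\left(I,J \right)} = J I J - 2 = I J J - 2 = I J^{2} - 2 = -2 + I J^{2}$)
$Z{\left(n \right)} = \frac{74}{9}$ ($Z{\left(n \right)} = \frac{2}{9} - -8 = \frac{2}{9} + 8 = \frac{74}{9}$)
$\left(438 + Z{\left(p{\left(1,3 \right)} \right)}\right)^{2} = \left(438 + \frac{74}{9}\right)^{2} = \left(\frac{4016}{9}\right)^{2} = \frac{16128256}{81}$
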